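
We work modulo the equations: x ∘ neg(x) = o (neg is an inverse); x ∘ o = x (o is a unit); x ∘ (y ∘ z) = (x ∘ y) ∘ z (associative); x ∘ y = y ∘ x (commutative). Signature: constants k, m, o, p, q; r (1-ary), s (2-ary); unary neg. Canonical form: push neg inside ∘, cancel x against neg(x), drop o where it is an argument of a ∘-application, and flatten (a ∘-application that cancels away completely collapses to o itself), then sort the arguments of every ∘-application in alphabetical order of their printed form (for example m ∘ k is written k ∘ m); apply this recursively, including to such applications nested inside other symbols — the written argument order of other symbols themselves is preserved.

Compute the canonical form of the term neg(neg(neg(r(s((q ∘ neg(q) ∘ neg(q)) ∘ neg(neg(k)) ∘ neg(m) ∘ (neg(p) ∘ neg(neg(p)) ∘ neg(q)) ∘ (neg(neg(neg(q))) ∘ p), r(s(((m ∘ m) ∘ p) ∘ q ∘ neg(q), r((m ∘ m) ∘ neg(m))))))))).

Push neg inside:  distribute neg over ∘ and collapse double neg
Combine occurrences:  neg(r(s(k ∘ neg(m) ∘ neg(q) ∘ neg(q) ∘ neg(q) ∘ p, r(s(m ∘ m ∘ p, r(m))))))

Answer: neg(r(s(k ∘ neg(m) ∘ neg(q) ∘ neg(q) ∘ neg(q) ∘ p, r(s(m ∘ m ∘ p, r(m))))))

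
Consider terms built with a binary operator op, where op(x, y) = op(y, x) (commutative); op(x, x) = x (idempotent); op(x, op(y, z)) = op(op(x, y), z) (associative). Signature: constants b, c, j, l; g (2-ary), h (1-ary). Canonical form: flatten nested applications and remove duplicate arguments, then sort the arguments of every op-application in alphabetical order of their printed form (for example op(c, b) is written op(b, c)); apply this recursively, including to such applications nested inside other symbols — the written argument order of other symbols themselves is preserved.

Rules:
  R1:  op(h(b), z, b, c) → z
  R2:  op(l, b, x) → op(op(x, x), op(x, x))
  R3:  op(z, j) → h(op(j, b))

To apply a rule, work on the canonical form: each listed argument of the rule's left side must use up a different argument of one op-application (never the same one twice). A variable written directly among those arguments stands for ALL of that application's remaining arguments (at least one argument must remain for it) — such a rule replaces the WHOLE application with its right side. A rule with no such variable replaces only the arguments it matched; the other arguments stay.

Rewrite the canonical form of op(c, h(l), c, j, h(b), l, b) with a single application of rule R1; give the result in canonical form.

Canonical form:  op(b, c, h(b), h(l), j, l)
Match R1:  consume b, c, h(b);  z := op(h(l), j, l)
Every leftover argument binds to the variable; the entire application is replaced.
Result:  op(h(l), j, l)

Answer: op(h(l), j, l)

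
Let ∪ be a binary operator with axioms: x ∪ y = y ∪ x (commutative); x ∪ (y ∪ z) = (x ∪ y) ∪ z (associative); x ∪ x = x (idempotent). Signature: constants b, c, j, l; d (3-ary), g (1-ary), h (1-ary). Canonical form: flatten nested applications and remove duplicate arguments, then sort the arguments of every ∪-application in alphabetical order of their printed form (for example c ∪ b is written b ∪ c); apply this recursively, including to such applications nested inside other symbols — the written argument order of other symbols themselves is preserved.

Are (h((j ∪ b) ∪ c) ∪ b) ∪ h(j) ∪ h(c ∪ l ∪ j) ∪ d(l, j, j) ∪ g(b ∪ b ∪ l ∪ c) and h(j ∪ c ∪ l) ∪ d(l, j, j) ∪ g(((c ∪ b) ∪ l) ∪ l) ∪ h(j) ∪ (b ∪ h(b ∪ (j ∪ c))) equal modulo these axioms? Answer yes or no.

Answer: yes — both canonical forms are b ∪ d(l, j, j) ∪ g(b ∪ c ∪ l) ∪ h(b ∪ c ∪ j) ∪ h(c ∪ j ∪ l) ∪ h(j)

Derivation:
Left:  (h((j ∪ b) ∪ c) ∪ b) ∪ h(j) ∪ h(c ∪ l ∪ j) ∪ d(l, j, j) ∪ g(b ∪ b ∪ l ∪ c)
  Flatten:  h((j ∪ b) ∪ c) ∪ b ∪ h(j) ∪ h(c ∪ l ∪ j) ∪ d(l, j, j) ∪ g(b ∪ b ∪ l ∪ c)
  Canonicalize subterm:  h((j ∪ b) ∪ c)  →  h(b ∪ c ∪ j)
  Inside:  h(c ∪ l ∪ j)  →  h(c ∪ j ∪ l)
  Canonicalize subterm:  g(b ∪ b ∪ l ∪ c)  →  g(b ∪ c ∪ l)
  Sort arguments:  b ∪ d(l, j, j) ∪ g(b ∪ c ∪ l) ∪ h(b ∪ c ∪ j) ∪ h(c ∪ j ∪ l) ∪ h(j)
Right:  h(j ∪ c ∪ l) ∪ d(l, j, j) ∪ g(((c ∪ b) ∪ l) ∪ l) ∪ h(j) ∪ (b ∪ h(b ∪ (j ∪ c)))
  Merge nested applications:  h(j ∪ c ∪ l) ∪ d(l, j, j) ∪ g(((c ∪ b) ∪ l) ∪ l) ∪ h(j) ∪ b ∪ h(b ∪ (j ∪ c))
  Inside:  h(j ∪ c ∪ l)  →  h(c ∪ j ∪ l)
  Simplify inside:  g(((c ∪ b) ∪ l) ∪ l)  →  g(b ∪ c ∪ l)
  Inside:  h(b ∪ (j ∪ c))  →  h(b ∪ c ∪ j)
  Sort:  b ∪ d(l, j, j) ∪ g(b ∪ c ∪ l) ∪ h(b ∪ c ∪ j) ∪ h(c ∪ j ∪ l) ∪ h(j)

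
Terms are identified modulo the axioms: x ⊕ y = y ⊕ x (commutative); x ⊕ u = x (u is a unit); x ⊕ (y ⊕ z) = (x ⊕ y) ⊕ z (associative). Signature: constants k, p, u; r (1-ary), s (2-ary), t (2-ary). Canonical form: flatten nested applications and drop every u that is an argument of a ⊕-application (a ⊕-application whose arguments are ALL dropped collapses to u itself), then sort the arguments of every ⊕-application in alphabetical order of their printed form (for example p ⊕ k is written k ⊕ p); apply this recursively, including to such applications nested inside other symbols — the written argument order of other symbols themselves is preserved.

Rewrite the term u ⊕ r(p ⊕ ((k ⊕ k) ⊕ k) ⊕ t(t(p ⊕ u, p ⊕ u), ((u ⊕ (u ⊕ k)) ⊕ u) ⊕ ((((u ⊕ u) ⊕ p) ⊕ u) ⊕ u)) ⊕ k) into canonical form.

Answer: r(k ⊕ k ⊕ k ⊕ k ⊕ p ⊕ t(t(p, p), k ⊕ p))

Derivation:
Canonicalize subterm:  r(p ⊕ ((k ⊕ k) ⊕ k) ⊕ t(t(p ⊕ u, p ⊕ u), ((u ⊕ (u ⊕ k)) ⊕ u) ⊕ ((((u ⊕ u) ⊕ p) ⊕ u) ⊕ u)) ⊕ k)  →  r(k ⊕ k ⊕ k ⊕ k ⊕ p ⊕ t(t(p, p), k ⊕ p))
Unit:  drop u
Sort arguments:  r(k ⊕ k ⊕ k ⊕ k ⊕ p ⊕ t(t(p, p), k ⊕ p))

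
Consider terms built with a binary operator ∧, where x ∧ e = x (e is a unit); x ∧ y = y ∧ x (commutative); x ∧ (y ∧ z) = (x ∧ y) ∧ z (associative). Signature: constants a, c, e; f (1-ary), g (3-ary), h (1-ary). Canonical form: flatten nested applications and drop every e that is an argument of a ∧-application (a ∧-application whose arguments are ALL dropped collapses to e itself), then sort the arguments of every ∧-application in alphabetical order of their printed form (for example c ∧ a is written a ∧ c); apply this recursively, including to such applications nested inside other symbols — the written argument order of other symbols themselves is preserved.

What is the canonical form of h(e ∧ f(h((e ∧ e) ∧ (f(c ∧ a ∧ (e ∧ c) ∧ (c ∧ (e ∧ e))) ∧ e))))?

Answer: h(f(h(f(a ∧ c ∧ c ∧ c))))

Derivation:
Focus inside:  e ∧ f(h((e ∧ e) ∧ (f(c ∧ a ∧ (e ∧ c) ∧ (c ∧ (e ∧ e))) ∧ e)))
Canonicalize subterm:  f(h((e ∧ e) ∧ (f(c ∧ a ∧ (e ∧ c) ∧ (c ∧ (e ∧ e))) ∧ e)))  →  f(h(f(a ∧ c ∧ c ∧ c)))
Units out:  drop e
Sort:  f(h(f(a ∧ c ∧ c ∧ c)))
Reassemble:  h(f(h(f(a ∧ c ∧ c ∧ c))))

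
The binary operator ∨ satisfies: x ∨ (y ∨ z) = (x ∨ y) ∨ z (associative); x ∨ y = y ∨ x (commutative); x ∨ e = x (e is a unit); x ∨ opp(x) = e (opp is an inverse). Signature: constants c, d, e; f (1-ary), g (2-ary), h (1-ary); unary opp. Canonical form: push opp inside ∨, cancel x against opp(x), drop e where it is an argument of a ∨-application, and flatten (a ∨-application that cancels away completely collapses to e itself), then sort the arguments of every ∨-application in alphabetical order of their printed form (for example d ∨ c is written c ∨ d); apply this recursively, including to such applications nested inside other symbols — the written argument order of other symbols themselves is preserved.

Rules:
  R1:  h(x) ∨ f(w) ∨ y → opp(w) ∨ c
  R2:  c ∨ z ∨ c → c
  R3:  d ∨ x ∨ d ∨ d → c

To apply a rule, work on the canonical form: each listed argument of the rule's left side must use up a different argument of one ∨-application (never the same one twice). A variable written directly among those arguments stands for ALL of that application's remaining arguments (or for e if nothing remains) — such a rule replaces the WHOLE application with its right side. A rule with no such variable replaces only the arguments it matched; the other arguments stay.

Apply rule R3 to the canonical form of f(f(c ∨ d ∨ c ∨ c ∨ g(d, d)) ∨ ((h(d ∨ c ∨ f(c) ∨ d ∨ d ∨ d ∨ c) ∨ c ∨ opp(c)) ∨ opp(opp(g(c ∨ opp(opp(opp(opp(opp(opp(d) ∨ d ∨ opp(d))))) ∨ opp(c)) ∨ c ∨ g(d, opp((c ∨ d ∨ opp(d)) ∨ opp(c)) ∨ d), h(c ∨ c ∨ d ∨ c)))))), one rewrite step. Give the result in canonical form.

Answer: f(f(c ∨ c ∨ c ∨ d ∨ g(d, d)) ∨ g(c ∨ c ∨ c ∨ d ∨ g(d, d), h(c ∨ c ∨ c ∨ d)) ∨ h(c))

Derivation:
Canonical form:  f(f(c ∨ c ∨ c ∨ d ∨ g(d, d)) ∨ g(c ∨ c ∨ c ∨ d ∨ g(d, d), h(c ∨ c ∨ c ∨ d)) ∨ h(c ∨ c ∨ d ∨ d ∨ d ∨ d ∨ f(c)))
Apply R3:  consuming d, d, d;  x := c ∨ c ∨ d ∨ f(c)
The extension variable absorbs all remaining arguments, so the whole application is rewritten.
Giving:  f(f(c ∨ c ∨ c ∨ d ∨ g(d, d)) ∨ g(c ∨ c ∨ c ∨ d ∨ g(d, d), h(c ∨ c ∨ c ∨ d)) ∨ h(c))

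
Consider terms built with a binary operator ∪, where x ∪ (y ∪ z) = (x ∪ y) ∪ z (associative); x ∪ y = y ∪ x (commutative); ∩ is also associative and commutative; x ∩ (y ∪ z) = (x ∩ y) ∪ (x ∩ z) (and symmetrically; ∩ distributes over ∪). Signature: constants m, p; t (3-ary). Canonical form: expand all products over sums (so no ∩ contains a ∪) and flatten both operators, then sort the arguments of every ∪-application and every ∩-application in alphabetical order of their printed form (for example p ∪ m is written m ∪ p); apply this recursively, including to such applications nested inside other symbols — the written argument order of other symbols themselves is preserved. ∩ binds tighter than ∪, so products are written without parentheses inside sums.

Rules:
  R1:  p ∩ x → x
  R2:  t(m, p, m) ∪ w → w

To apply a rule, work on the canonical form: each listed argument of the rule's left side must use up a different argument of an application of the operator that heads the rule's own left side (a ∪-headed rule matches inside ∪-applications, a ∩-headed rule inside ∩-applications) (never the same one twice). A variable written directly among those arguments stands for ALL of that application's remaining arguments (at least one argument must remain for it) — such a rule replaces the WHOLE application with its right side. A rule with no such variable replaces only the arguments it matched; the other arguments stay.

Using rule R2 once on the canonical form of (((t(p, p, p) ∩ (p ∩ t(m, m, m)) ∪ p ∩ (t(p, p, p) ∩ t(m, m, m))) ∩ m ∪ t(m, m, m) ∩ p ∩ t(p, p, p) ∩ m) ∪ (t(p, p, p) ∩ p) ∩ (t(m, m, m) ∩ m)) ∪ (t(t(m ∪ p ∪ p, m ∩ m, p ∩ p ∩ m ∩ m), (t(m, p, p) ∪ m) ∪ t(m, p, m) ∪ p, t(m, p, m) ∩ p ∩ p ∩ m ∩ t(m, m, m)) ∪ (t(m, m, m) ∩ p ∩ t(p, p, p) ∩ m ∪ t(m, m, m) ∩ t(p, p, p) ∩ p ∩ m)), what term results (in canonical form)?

Answer: m ∩ p ∩ t(m, m, m) ∩ t(p, p, p) ∪ m ∩ p ∩ t(m, m, m) ∩ t(p, p, p) ∪ m ∩ p ∩ t(m, m, m) ∩ t(p, p, p) ∪ m ∩ p ∩ t(m, m, m) ∩ t(p, p, p) ∪ m ∩ p ∩ t(m, m, m) ∩ t(p, p, p) ∪ m ∩ p ∩ t(m, m, m) ∩ t(p, p, p) ∪ t(t(m ∪ p ∪ p, m ∩ m, m ∩ m ∩ p ∩ p), m ∪ p ∪ t(m, p, p), m ∩ p ∩ p ∩ t(m, m, m) ∩ t(m, p, m))

Derivation:
Canonical form:  m ∩ p ∩ t(m, m, m) ∩ t(p, p, p) ∪ m ∩ p ∩ t(m, m, m) ∩ t(p, p, p) ∪ m ∩ p ∩ t(m, m, m) ∩ t(p, p, p) ∪ m ∩ p ∩ t(m, m, m) ∩ t(p, p, p) ∪ m ∩ p ∩ t(m, m, m) ∩ t(p, p, p) ∪ m ∩ p ∩ t(m, m, m) ∩ t(p, p, p) ∪ t(t(m ∪ p ∪ p, m ∩ m, m ∩ m ∩ p ∩ p), m ∪ p ∪ t(m, p, m) ∪ t(m, p, p), m ∩ p ∩ p ∩ t(m, m, m) ∩ t(m, p, m))
Apply R2:  consuming t(m, p, m);  w := m ∪ p ∪ t(m, p, p)
The extension variable absorbs all remaining arguments, so the whole application is rewritten.
Giving:  m ∩ p ∩ t(m, m, m) ∩ t(p, p, p) ∪ m ∩ p ∩ t(m, m, m) ∩ t(p, p, p) ∪ m ∩ p ∩ t(m, m, m) ∩ t(p, p, p) ∪ m ∩ p ∩ t(m, m, m) ∩ t(p, p, p) ∪ m ∩ p ∩ t(m, m, m) ∩ t(p, p, p) ∪ m ∩ p ∩ t(m, m, m) ∩ t(p, p, p) ∪ t(t(m ∪ p ∪ p, m ∩ m, m ∩ m ∩ p ∩ p), m ∪ p ∪ t(m, p, p), m ∩ p ∩ p ∩ t(m, m, m) ∩ t(m, p, m))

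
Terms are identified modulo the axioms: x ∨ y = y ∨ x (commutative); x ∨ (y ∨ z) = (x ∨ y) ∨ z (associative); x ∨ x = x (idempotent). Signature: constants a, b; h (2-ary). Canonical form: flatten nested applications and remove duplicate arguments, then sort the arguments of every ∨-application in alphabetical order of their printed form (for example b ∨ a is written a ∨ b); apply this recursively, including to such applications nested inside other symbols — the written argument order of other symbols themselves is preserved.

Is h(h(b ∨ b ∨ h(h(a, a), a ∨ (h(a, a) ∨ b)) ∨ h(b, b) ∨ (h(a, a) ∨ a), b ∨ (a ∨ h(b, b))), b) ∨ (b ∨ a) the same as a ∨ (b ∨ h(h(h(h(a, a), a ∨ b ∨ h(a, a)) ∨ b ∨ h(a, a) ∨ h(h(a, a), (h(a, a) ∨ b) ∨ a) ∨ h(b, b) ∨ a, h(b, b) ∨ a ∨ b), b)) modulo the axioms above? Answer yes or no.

Answer: yes — both canonical forms are a ∨ b ∨ h(h(a ∨ b ∨ h(a, a) ∨ h(b, b) ∨ h(h(a, a), a ∨ b ∨ h(a, a)), a ∨ b ∨ h(b, b)), b)

Derivation:
Left:  h(h(b ∨ b ∨ h(h(a, a), a ∨ (h(a, a) ∨ b)) ∨ h(b, b) ∨ (h(a, a) ∨ a), b ∨ (a ∨ h(b, b))), b) ∨ (b ∨ a)
  Merge nested applications:  h(h(b ∨ b ∨ h(h(a, a), a ∨ (h(a, a) ∨ b)) ∨ h(b, b) ∨ (h(a, a) ∨ a), b ∨ (a ∨ h(b, b))), b) ∨ b ∨ a
  Inside:  h(h(b ∨ b ∨ h(h(a, a), a ∨ (h(a, a) ∨ b)) ∨ h(b, b) ∨ (h(a, a) ∨ a), b ∨ (a ∨ h(b, b))), b)  →  h(h(a ∨ b ∨ h(a, a) ∨ h(b, b) ∨ h(h(a, a), a ∨ b ∨ h(a, a)), a ∨ b ∨ h(b, b)), b)
  Order the arguments:  a ∨ b ∨ h(h(a ∨ b ∨ h(a, a) ∨ h(b, b) ∨ h(h(a, a), a ∨ b ∨ h(a, a)), a ∨ b ∨ h(b, b)), b)
Right:  a ∨ (b ∨ h(h(h(h(a, a), a ∨ b ∨ h(a, a)) ∨ b ∨ h(a, a) ∨ h(h(a, a), (h(a, a) ∨ b) ∨ a) ∨ h(b, b) ∨ a, h(b, b) ∨ a ∨ b), b))
  Merge nested applications:  a ∨ b ∨ h(h(h(h(a, a), a ∨ b ∨ h(a, a)) ∨ b ∨ h(a, a) ∨ h(h(a, a), (h(a, a) ∨ b) ∨ a) ∨ h(b, b) ∨ a, h(b, b) ∨ a ∨ b), b)
  Simplify inside:  h(h(h(h(a, a), a ∨ b ∨ h(a, a)) ∨ b ∨ h(a, a) ∨ h(h(a, a), (h(a, a) ∨ b) ∨ a) ∨ h(b, b) ∨ a, h(b, b) ∨ a ∨ b), b)  →  h(h(a ∨ b ∨ h(a, a) ∨ h(b, b) ∨ h(h(a, a), a ∨ b ∨ h(a, a)), a ∨ b ∨ h(b, b)), b)
  Sort arguments:  a ∨ b ∨ h(h(a ∨ b ∨ h(a, a) ∨ h(b, b) ∨ h(h(a, a), a ∨ b ∨ h(a, a)), a ∨ b ∨ h(b, b)), b)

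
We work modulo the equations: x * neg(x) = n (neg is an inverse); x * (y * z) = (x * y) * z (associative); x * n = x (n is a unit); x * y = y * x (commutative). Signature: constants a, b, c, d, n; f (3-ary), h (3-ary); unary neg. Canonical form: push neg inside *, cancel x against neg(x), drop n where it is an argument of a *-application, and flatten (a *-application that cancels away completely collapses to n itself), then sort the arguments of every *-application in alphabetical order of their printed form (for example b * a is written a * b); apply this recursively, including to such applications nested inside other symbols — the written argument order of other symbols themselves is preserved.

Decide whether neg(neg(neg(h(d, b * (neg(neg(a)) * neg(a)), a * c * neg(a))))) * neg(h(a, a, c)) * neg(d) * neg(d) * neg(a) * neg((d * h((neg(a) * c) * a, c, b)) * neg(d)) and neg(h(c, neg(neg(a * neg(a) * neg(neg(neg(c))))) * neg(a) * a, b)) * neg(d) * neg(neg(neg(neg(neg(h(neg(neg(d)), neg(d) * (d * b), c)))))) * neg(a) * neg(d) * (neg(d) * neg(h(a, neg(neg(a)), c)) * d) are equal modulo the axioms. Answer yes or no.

Left:  neg(neg(neg(h(d, b * (neg(neg(a)) * neg(a)), a * c * neg(a))))) * neg(h(a, a, c)) * neg(d) * neg(d) * neg(a) * neg((d * h((neg(a) * c) * a, c, b)) * neg(d))
  Push neg inside:  distribute neg over * and collapse double neg
  Collect terms:  neg(h(d, b, c)) * neg(h(a, a, c)) * neg(d) * neg(d) * neg(a) * neg(h(c, c, b))
  Sort:  neg(a) * neg(d) * neg(d) * neg(h(a, a, c)) * neg(h(c, c, b)) * neg(h(d, b, c))
Right:  neg(h(c, neg(neg(a * neg(a) * neg(neg(neg(c))))) * neg(a) * a, b)) * neg(d) * neg(neg(neg(neg(neg(h(neg(neg(d)), neg(d) * (d * b), c)))))) * neg(a) * neg(d) * (neg(d) * neg(h(a, neg(neg(a)), c)) * d)
  Push neg inside:  distribute neg over * and collapse double neg
  Combine occurrences:  neg(h(c, neg(c), b)) * neg(d) * neg(d) * neg(h(d, b, c)) * neg(a) * neg(h(a, a, c))
  Order the arguments:  neg(a) * neg(d) * neg(d) * neg(h(a, a, c)) * neg(h(c, neg(c), b)) * neg(h(d, b, c))

Answer: no — neg(a) * neg(d) * neg(d) * neg(h(a, a, c)) * neg(h(c, c, b)) * neg(h(d, b, c)) vs neg(a) * neg(d) * neg(d) * neg(h(a, a, c)) * neg(h(c, neg(c), b)) * neg(h(d, b, c))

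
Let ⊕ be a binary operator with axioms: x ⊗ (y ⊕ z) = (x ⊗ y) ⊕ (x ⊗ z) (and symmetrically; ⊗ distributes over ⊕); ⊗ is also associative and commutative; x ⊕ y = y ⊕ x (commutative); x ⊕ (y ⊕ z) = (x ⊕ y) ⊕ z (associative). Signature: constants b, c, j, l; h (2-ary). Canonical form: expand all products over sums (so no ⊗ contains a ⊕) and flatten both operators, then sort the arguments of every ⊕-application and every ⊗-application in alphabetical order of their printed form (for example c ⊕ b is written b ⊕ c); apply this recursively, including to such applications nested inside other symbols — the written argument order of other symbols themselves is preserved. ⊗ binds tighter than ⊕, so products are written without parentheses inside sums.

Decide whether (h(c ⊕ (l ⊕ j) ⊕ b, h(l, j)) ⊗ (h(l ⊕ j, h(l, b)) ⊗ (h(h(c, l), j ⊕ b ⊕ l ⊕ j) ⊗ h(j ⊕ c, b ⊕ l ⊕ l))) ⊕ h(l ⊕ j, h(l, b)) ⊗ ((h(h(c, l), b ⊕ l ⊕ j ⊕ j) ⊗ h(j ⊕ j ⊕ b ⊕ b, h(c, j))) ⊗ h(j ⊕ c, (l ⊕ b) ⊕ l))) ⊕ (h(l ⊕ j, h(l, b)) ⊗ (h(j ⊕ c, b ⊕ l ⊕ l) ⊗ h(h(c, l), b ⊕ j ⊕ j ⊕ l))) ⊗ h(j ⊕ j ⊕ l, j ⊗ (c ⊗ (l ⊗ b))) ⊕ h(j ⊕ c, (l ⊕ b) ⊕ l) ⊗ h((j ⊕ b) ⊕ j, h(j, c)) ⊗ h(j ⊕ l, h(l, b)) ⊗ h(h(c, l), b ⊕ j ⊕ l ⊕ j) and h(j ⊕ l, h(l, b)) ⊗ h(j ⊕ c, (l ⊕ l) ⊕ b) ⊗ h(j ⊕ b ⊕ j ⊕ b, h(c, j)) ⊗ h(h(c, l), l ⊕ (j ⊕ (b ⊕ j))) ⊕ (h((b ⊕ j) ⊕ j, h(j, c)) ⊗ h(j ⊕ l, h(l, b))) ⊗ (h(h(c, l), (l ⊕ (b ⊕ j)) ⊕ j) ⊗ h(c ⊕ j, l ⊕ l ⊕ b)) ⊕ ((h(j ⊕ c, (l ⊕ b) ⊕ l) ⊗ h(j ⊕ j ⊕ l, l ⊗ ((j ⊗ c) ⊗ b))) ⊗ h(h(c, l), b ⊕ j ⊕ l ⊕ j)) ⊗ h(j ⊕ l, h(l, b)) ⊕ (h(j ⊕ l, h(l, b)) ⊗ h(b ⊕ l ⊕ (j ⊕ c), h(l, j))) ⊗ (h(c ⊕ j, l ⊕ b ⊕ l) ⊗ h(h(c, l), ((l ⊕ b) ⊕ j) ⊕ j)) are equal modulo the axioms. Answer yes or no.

Left:  (h(c ⊕ (l ⊕ j) ⊕ b, h(l, j)) ⊗ (h(l ⊕ j, h(l, b)) ⊗ (h(h(c, l), j ⊕ b ⊕ l ⊕ j) ⊗ h(j ⊕ c, b ⊕ l ⊕ l))) ⊕ h(l ⊕ j, h(l, b)) ⊗ ((h(h(c, l), b ⊕ l ⊕ j ⊕ j) ⊗ h(j ⊕ j ⊕ b ⊕ b, h(c, j))) ⊗ h(j ⊕ c, (l ⊕ b) ⊕ l))) ⊕ (h(l ⊕ j, h(l, b)) ⊗ (h(j ⊕ c, b ⊕ l ⊕ l) ⊗ h(h(c, l), b ⊕ j ⊕ j ⊕ l))) ⊗ h(j ⊕ j ⊕ l, j ⊗ (c ⊗ (l ⊗ b))) ⊕ h(j ⊕ c, (l ⊕ b) ⊕ l) ⊗ h((j ⊕ b) ⊕ j, h(j, c)) ⊗ h(j ⊕ l, h(l, b)) ⊗ h(h(c, l), b ⊕ j ⊕ l ⊕ j)
  Un-nest:  h(b ⊕ c ⊕ j ⊕ l, h(l, j)) ⊗ h(c ⊕ j, b ⊕ l ⊕ l) ⊗ h(h(c, l), b ⊕ j ⊕ j ⊕ l) ⊗ h(j ⊕ l, h(l, b)) ⊕ h(b ⊕ b ⊕ j ⊕ j, h(c, j)) ⊗ h(c ⊕ j, b ⊕ l ⊕ l) ⊗ h(h(c, l), b ⊕ j ⊕ j ⊕ l) ⊗ h(j ⊕ l, h(l, b)) ⊕ h(c ⊕ j, b ⊕ l ⊕ l) ⊗ h(h(c, l), b ⊕ j ⊕ j ⊕ l) ⊗ h(j ⊕ j ⊕ l, b ⊗ c ⊗ j ⊗ l) ⊗ h(j ⊕ l, h(l, b)) ⊕ h(b ⊕ j ⊕ j, h(j, c)) ⊗ h(c ⊕ j, b ⊕ l ⊕ l) ⊗ h(h(c, l), b ⊕ j ⊕ j ⊕ l) ⊗ h(j ⊕ l, h(l, b))
  Sort arguments:  h(b ⊕ b ⊕ j ⊕ j, h(c, j)) ⊗ h(c ⊕ j, b ⊕ l ⊕ l) ⊗ h(h(c, l), b ⊕ j ⊕ j ⊕ l) ⊗ h(j ⊕ l, h(l, b)) ⊕ h(b ⊕ c ⊕ j ⊕ l, h(l, j)) ⊗ h(c ⊕ j, b ⊕ l ⊕ l) ⊗ h(h(c, l), b ⊕ j ⊕ j ⊕ l) ⊗ h(j ⊕ l, h(l, b)) ⊕ h(b ⊕ j ⊕ j, h(j, c)) ⊗ h(c ⊕ j, b ⊕ l ⊕ l) ⊗ h(h(c, l), b ⊕ j ⊕ j ⊕ l) ⊗ h(j ⊕ l, h(l, b)) ⊕ h(c ⊕ j, b ⊕ l ⊕ l) ⊗ h(h(c, l), b ⊕ j ⊕ j ⊕ l) ⊗ h(j ⊕ j ⊕ l, b ⊗ c ⊗ j ⊗ l) ⊗ h(j ⊕ l, h(l, b))
Right:  h(j ⊕ l, h(l, b)) ⊗ h(j ⊕ c, (l ⊕ l) ⊕ b) ⊗ h(j ⊕ b ⊕ j ⊕ b, h(c, j)) ⊗ h(h(c, l), l ⊕ (j ⊕ (b ⊕ j))) ⊕ (h((b ⊕ j) ⊕ j, h(j, c)) ⊗ h(j ⊕ l, h(l, b))) ⊗ (h(h(c, l), (l ⊕ (b ⊕ j)) ⊕ j) ⊗ h(c ⊕ j, l ⊕ l ⊕ b)) ⊕ ((h(j ⊕ c, (l ⊕ b) ⊕ l) ⊗ h(j ⊕ j ⊕ l, l ⊗ ((j ⊗ c) ⊗ b))) ⊗ h(h(c, l), b ⊕ j ⊕ l ⊕ j)) ⊗ h(j ⊕ l, h(l, b)) ⊕ (h(j ⊕ l, h(l, b)) ⊗ h(b ⊕ l ⊕ (j ⊕ c), h(l, j))) ⊗ (h(c ⊕ j, l ⊕ b ⊕ l) ⊗ h(h(c, l), ((l ⊕ b) ⊕ j) ⊕ j))
  Merge nested applications:  h(b ⊕ b ⊕ j ⊕ j, h(c, j)) ⊗ h(c ⊕ j, b ⊕ l ⊕ l) ⊗ h(h(c, l), b ⊕ j ⊕ j ⊕ l) ⊗ h(j ⊕ l, h(l, b)) ⊕ h(b ⊕ j ⊕ j, h(j, c)) ⊗ h(c ⊕ j, b ⊕ l ⊕ l) ⊗ h(h(c, l), b ⊕ j ⊕ j ⊕ l) ⊗ h(j ⊕ l, h(l, b)) ⊕ h(c ⊕ j, b ⊕ l ⊕ l) ⊗ h(h(c, l), b ⊕ j ⊕ j ⊕ l) ⊗ h(j ⊕ j ⊕ l, b ⊗ c ⊗ j ⊗ l) ⊗ h(j ⊕ l, h(l, b)) ⊕ h(b ⊕ c ⊕ j ⊕ l, h(l, j)) ⊗ h(c ⊕ j, b ⊕ l ⊕ l) ⊗ h(h(c, l), b ⊕ j ⊕ j ⊕ l) ⊗ h(j ⊕ l, h(l, b))
  Order the arguments:  h(b ⊕ b ⊕ j ⊕ j, h(c, j)) ⊗ h(c ⊕ j, b ⊕ l ⊕ l) ⊗ h(h(c, l), b ⊕ j ⊕ j ⊕ l) ⊗ h(j ⊕ l, h(l, b)) ⊕ h(b ⊕ c ⊕ j ⊕ l, h(l, j)) ⊗ h(c ⊕ j, b ⊕ l ⊕ l) ⊗ h(h(c, l), b ⊕ j ⊕ j ⊕ l) ⊗ h(j ⊕ l, h(l, b)) ⊕ h(b ⊕ j ⊕ j, h(j, c)) ⊗ h(c ⊕ j, b ⊕ l ⊕ l) ⊗ h(h(c, l), b ⊕ j ⊕ j ⊕ l) ⊗ h(j ⊕ l, h(l, b)) ⊕ h(c ⊕ j, b ⊕ l ⊕ l) ⊗ h(h(c, l), b ⊕ j ⊕ j ⊕ l) ⊗ h(j ⊕ j ⊕ l, b ⊗ c ⊗ j ⊗ l) ⊗ h(j ⊕ l, h(l, b))

Answer: yes — both canonical forms are h(b ⊕ b ⊕ j ⊕ j, h(c, j)) ⊗ h(c ⊕ j, b ⊕ l ⊕ l) ⊗ h(h(c, l), b ⊕ j ⊕ j ⊕ l) ⊗ h(j ⊕ l, h(l, b)) ⊕ h(b ⊕ c ⊕ j ⊕ l, h(l, j)) ⊗ h(c ⊕ j, b ⊕ l ⊕ l) ⊗ h(h(c, l), b ⊕ j ⊕ j ⊕ l) ⊗ h(j ⊕ l, h(l, b)) ⊕ h(b ⊕ j ⊕ j, h(j, c)) ⊗ h(c ⊕ j, b ⊕ l ⊕ l) ⊗ h(h(c, l), b ⊕ j ⊕ j ⊕ l) ⊗ h(j ⊕ l, h(l, b)) ⊕ h(c ⊕ j, b ⊕ l ⊕ l) ⊗ h(h(c, l), b ⊕ j ⊕ j ⊕ l) ⊗ h(j ⊕ j ⊕ l, b ⊗ c ⊗ j ⊗ l) ⊗ h(j ⊕ l, h(l, b))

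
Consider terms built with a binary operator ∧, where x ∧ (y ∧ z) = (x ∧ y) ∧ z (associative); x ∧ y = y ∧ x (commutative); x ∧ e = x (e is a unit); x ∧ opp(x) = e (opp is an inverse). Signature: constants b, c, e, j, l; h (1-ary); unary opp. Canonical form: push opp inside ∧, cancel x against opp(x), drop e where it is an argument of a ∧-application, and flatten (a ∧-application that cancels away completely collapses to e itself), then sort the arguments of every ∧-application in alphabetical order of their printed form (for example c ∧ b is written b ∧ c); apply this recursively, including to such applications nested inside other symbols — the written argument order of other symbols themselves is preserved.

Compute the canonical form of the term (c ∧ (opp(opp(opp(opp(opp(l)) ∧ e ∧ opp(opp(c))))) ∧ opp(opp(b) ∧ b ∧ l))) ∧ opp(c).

Push opp inside:  distribute opp over ∧ and collapse double opp
Inverses cancel:  b cancels
Collect:  opp(c) ∧ opp(l) ∧ opp(l)

Answer: opp(c) ∧ opp(l) ∧ opp(l)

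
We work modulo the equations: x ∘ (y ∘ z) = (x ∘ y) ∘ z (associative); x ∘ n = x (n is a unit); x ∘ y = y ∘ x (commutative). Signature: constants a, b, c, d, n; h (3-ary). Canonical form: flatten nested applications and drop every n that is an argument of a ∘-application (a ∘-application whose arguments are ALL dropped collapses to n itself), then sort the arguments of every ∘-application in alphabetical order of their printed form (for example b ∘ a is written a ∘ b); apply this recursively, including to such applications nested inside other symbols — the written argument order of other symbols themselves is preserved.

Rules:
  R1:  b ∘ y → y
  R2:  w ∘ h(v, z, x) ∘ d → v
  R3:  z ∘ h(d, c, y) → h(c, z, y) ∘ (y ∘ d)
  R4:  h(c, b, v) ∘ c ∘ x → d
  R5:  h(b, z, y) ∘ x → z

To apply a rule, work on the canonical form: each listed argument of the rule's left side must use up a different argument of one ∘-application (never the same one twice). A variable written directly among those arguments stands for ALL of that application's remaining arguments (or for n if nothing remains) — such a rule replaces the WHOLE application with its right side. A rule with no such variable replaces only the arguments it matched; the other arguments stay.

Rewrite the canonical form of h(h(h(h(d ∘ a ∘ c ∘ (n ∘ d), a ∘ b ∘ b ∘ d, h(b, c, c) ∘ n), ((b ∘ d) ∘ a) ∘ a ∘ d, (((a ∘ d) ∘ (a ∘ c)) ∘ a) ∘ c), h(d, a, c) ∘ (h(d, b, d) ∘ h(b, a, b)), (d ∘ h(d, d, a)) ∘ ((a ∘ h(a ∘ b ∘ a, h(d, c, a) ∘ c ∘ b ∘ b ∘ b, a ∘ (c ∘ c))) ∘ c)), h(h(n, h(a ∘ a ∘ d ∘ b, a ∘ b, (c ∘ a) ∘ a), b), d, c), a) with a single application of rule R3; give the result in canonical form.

Answer: h(h(h(h(a ∘ c ∘ d ∘ d, a ∘ b ∘ b ∘ d, h(b, c, c)), a ∘ a ∘ b ∘ d ∘ d, a ∘ a ∘ a ∘ c ∘ c ∘ d), h(b, a, b) ∘ h(d, a, c) ∘ h(d, b, d), a ∘ c ∘ d ∘ h(a ∘ a ∘ b, a ∘ d ∘ h(c, b ∘ b ∘ b ∘ c, a), a ∘ c ∘ c) ∘ h(d, d, a)), h(h(n, h(a ∘ a ∘ b ∘ d, a ∘ b, a ∘ a ∘ c), b), d, c), a)

Derivation:
Canonical form:  h(h(h(h(a ∘ c ∘ d ∘ d, a ∘ b ∘ b ∘ d, h(b, c, c)), a ∘ a ∘ b ∘ d ∘ d, a ∘ a ∘ a ∘ c ∘ c ∘ d), h(b, a, b) ∘ h(d, a, c) ∘ h(d, b, d), a ∘ c ∘ d ∘ h(a ∘ a ∘ b, b ∘ b ∘ b ∘ c ∘ h(d, c, a), a ∘ c ∘ c) ∘ h(d, d, a)), h(h(n, h(a ∘ a ∘ b ∘ d, a ∘ b, a ∘ a ∘ c), b), d, c), a)
R3 matches:  uses h(d, c, a);  y := a, z := b ∘ b ∘ b ∘ c
The variable takes the whole remainder — replace the entire application.
Giving:  h(h(h(h(a ∘ c ∘ d ∘ d, a ∘ b ∘ b ∘ d, h(b, c, c)), a ∘ a ∘ b ∘ d ∘ d, a ∘ a ∘ a ∘ c ∘ c ∘ d), h(b, a, b) ∘ h(d, a, c) ∘ h(d, b, d), a ∘ c ∘ d ∘ h(a ∘ a ∘ b, a ∘ d ∘ h(c, b ∘ b ∘ b ∘ c, a), a ∘ c ∘ c) ∘ h(d, d, a)), h(h(n, h(a ∘ a ∘ b ∘ d, a ∘ b, a ∘ a ∘ c), b), d, c), a)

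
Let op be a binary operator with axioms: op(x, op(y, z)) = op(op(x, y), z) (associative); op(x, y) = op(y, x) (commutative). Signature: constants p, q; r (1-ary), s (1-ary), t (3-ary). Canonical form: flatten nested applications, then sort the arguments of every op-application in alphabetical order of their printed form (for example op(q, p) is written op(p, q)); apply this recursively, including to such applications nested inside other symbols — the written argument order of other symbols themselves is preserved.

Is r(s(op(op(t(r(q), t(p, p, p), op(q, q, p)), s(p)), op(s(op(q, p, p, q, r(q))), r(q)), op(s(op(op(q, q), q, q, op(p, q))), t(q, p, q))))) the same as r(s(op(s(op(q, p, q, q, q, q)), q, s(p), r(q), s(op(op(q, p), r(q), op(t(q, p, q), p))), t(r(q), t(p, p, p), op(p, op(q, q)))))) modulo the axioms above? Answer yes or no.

Answer: no — r(s(op(r(q), s(op(p, p, q, q, r(q))), s(op(p, q, q, q, q, q)), s(p), t(q, p, q), t(r(q), t(p, p, p), op(p, q, q))))) vs r(s(op(q, r(q), s(op(p, p, q, r(q), t(q, p, q))), s(op(p, q, q, q, q, q)), s(p), t(r(q), t(p, p, p), op(p, q, q)))))

Derivation:
Left:  r(s(op(op(t(r(q), t(p, p, p), op(q, q, p)), s(p)), op(s(op(q, p, p, q, r(q))), r(q)), op(s(op(op(q, q), q, q, op(p, q))), t(q, p, q)))))
  Descend into:  op(op(t(r(q), t(p, p, p), op(q, q, p)), s(p)), op(s(op(q, p, p, q, r(q))), r(q)), op(s(op(op(q, q), q, q, op(p, q))), t(q, p, q)))
  Merge nested applications:  op(t(r(q), t(p, p, p), op(q, q, p)), s(p), s(op(q, p, p, q, r(q))), r(q), s(op(op(q, q), q, q, op(p, q))), t(q, p, q))
  Canonicalize subterm:  t(r(q), t(p, p, p), op(q, q, p))  →  t(r(q), t(p, p, p), op(p, q, q))
  Inside:  s(op(q, p, p, q, r(q)))  →  s(op(p, p, q, q, r(q)))
  Canonicalize subterm:  s(op(op(q, q), q, q, op(p, q)))  →  s(op(p, q, q, q, q, q))
  Sort arguments:  op(r(q), s(op(p, p, q, q, r(q))), s(op(p, q, q, q, q, q)), s(p), t(q, p, q), t(r(q), t(p, p, p), op(p, q, q)))
  Reassemble:  r(s(op(r(q), s(op(p, p, q, q, r(q))), s(op(p, q, q, q, q, q)), s(p), t(q, p, q), t(r(q), t(p, p, p), op(p, q, q)))))
Right:  r(s(op(s(op(q, p, q, q, q, q)), q, s(p), r(q), s(op(op(q, p), r(q), op(t(q, p, q), p))), t(r(q), t(p, p, p), op(p, op(q, q))))))
  Focus inside:  op(s(op(q, p, q, q, q, q)), q, s(p), r(q), s(op(op(q, p), r(q), op(t(q, p, q), p))), t(r(q), t(p, p, p), op(p, op(q, q))))
  Simplify inside:  s(op(q, p, q, q, q, q))  →  s(op(p, q, q, q, q, q))
  Canonicalize subterm:  s(op(op(q, p), r(q), op(t(q, p, q), p)))  →  s(op(p, p, q, r(q), t(q, p, q)))
  Simplify inside:  t(r(q), t(p, p, p), op(p, op(q, q)))  →  t(r(q), t(p, p, p), op(p, q, q))
  Sort arguments:  op(q, r(q), s(op(p, p, q, r(q), t(q, p, q))), s(op(p, q, q, q, q, q)), s(p), t(r(q), t(p, p, p), op(p, q, q)))
  Put back:  r(s(op(q, r(q), s(op(p, p, q, r(q), t(q, p, q))), s(op(p, q, q, q, q, q)), s(p), t(r(q), t(p, p, p), op(p, q, q)))))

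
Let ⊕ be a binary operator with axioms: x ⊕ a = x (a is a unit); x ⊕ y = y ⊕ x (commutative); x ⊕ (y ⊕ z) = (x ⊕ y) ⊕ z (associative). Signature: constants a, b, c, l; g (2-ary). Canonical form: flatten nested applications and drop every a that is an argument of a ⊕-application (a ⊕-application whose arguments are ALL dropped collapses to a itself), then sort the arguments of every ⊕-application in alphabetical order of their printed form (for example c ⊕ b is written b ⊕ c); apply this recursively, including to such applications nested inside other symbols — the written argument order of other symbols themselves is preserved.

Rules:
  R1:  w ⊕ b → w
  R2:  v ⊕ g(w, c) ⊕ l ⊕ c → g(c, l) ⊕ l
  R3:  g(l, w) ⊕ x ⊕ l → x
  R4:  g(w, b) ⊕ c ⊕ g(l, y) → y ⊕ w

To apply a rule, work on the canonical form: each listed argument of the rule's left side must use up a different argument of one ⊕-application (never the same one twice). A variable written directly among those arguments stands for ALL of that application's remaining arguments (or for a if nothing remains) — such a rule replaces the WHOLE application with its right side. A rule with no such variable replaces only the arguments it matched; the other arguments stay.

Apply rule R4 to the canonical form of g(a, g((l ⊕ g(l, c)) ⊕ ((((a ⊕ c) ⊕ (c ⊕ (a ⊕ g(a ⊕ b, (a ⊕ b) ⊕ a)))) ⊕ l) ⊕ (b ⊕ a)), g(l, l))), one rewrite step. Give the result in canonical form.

Answer: g(a, g(b ⊕ b ⊕ c ⊕ c ⊕ l ⊕ l, g(l, l)))

Derivation:
Canonical form:  g(a, g(b ⊕ c ⊕ c ⊕ g(b, b) ⊕ g(l, c) ⊕ l ⊕ l, g(l, l)))
Apply R4:  consuming c, g(b, b), g(l, c);  w := b, y := c
New term:  g(a, g(b ⊕ b ⊕ c ⊕ c ⊕ l ⊕ l, g(l, l)))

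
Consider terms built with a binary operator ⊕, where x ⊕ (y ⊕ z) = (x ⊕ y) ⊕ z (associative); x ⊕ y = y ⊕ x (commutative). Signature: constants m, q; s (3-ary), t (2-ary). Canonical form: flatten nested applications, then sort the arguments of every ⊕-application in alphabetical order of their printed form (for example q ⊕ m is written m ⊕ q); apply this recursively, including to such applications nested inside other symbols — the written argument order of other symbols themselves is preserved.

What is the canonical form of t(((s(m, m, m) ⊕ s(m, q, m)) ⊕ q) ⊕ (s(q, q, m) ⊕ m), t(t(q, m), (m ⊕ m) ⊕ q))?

Descend into:  ((s(m, m, m) ⊕ s(m, q, m)) ⊕ q) ⊕ (s(q, q, m) ⊕ m)
Merge nested applications:  s(m, m, m) ⊕ s(m, q, m) ⊕ q ⊕ s(q, q, m) ⊕ m
Sort arguments:  m ⊕ q ⊕ s(m, m, m) ⊕ s(m, q, m) ⊕ s(q, q, m)
Rebuild:  t(m ⊕ q ⊕ s(m, m, m) ⊕ s(m, q, m) ⊕ s(q, q, m), t(t(q, m), m ⊕ m ⊕ q))

Answer: t(m ⊕ q ⊕ s(m, m, m) ⊕ s(m, q, m) ⊕ s(q, q, m), t(t(q, m), m ⊕ m ⊕ q))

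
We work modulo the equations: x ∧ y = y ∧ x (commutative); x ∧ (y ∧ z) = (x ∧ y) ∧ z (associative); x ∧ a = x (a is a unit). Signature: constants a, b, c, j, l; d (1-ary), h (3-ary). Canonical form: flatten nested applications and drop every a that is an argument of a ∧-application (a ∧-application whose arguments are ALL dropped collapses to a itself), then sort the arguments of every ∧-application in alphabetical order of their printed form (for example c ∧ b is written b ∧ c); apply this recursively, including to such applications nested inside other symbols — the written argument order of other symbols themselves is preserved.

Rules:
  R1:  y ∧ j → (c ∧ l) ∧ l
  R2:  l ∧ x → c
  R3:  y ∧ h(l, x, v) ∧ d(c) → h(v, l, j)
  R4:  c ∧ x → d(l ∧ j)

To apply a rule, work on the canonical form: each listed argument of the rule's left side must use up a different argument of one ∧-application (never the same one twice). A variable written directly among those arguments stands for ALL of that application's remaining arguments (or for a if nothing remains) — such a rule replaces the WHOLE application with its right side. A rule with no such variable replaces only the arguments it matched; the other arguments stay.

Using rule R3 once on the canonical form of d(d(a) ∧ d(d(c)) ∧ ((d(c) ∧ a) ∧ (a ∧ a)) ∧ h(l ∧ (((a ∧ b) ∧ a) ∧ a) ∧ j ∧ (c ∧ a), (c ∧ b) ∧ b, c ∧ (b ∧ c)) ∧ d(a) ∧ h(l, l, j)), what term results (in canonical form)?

Answer: d(h(j, l, j))

Derivation:
Canonical form:  d(d(a) ∧ d(a) ∧ d(c) ∧ d(d(c)) ∧ h(b ∧ c ∧ j ∧ l, b ∧ b ∧ c, b ∧ c ∧ c) ∧ h(l, l, j))
Match R3:  consume d(c), h(l, l, j);  v := j, x := l, y := d(a) ∧ d(a) ∧ d(d(c)) ∧ h(b ∧ c ∧ j ∧ l, b ∧ b ∧ c, b ∧ c ∧ c)
The variable takes the whole remainder — replace the entire application.
Giving:  d(h(j, l, j))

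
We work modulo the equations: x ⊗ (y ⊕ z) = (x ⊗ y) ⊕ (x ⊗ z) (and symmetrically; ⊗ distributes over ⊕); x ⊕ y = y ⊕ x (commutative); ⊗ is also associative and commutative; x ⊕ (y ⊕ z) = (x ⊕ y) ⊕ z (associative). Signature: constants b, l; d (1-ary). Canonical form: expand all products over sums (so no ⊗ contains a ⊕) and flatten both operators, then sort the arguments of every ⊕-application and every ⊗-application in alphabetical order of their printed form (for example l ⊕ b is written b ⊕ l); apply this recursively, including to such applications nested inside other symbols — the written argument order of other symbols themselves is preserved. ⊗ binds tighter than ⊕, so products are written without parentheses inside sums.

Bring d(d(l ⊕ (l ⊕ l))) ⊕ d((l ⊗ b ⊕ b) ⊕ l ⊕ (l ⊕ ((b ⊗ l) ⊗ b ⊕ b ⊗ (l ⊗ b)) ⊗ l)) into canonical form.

Distribute:  d(d(l ⊕ l ⊕ l)) ⊕ d(b ⊕ b ⊗ b ⊗ l ⊗ l ⊕ b ⊗ b ⊗ l ⊗ l ⊕ b ⊗ l ⊕ l ⊕ l)
Sort:  d(b ⊕ b ⊗ b ⊗ l ⊗ l ⊕ b ⊗ b ⊗ l ⊗ l ⊕ b ⊗ l ⊕ l ⊕ l) ⊕ d(d(l ⊕ l ⊕ l))

Answer: d(b ⊕ b ⊗ b ⊗ l ⊗ l ⊕ b ⊗ b ⊗ l ⊗ l ⊕ b ⊗ l ⊕ l ⊕ l) ⊕ d(d(l ⊕ l ⊕ l))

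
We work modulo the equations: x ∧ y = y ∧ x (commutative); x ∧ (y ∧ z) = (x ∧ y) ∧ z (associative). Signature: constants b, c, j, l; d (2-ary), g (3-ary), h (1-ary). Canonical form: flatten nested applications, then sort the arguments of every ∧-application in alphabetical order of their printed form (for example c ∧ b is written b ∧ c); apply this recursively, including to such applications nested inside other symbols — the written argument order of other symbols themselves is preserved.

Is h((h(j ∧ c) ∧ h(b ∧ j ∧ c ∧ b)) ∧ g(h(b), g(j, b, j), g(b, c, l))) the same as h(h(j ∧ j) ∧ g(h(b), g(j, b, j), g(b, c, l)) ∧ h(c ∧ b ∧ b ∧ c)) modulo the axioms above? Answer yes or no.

Answer: no — h(g(h(b), g(j, b, j), g(b, c, l)) ∧ h(b ∧ b ∧ c ∧ j) ∧ h(c ∧ j)) vs h(g(h(b), g(j, b, j), g(b, c, l)) ∧ h(b ∧ b ∧ c ∧ c) ∧ h(j ∧ j))

Derivation:
Left:  h((h(j ∧ c) ∧ h(b ∧ j ∧ c ∧ b)) ∧ g(h(b), g(j, b, j), g(b, c, l)))
  Work inside:  (h(j ∧ c) ∧ h(b ∧ j ∧ c ∧ b)) ∧ g(h(b), g(j, b, j), g(b, c, l))
  Un-nest:  h(j ∧ c) ∧ h(b ∧ j ∧ c ∧ b) ∧ g(h(b), g(j, b, j), g(b, c, l))
  Simplify inside:  h(j ∧ c)  →  h(c ∧ j)
  Simplify inside:  h(b ∧ j ∧ c ∧ b)  →  h(b ∧ b ∧ c ∧ j)
  Sort arguments:  g(h(b), g(j, b, j), g(b, c, l)) ∧ h(b ∧ b ∧ c ∧ j) ∧ h(c ∧ j)
  Put back:  h(g(h(b), g(j, b, j), g(b, c, l)) ∧ h(b ∧ b ∧ c ∧ j) ∧ h(c ∧ j))
Right:  h(h(j ∧ j) ∧ g(h(b), g(j, b, j), g(b, c, l)) ∧ h(c ∧ b ∧ b ∧ c))
  Descend into:  h(j ∧ j) ∧ g(h(b), g(j, b, j), g(b, c, l)) ∧ h(c ∧ b ∧ b ∧ c)
  Simplify inside:  h(c ∧ b ∧ b ∧ c)  →  h(b ∧ b ∧ c ∧ c)
  Sort arguments:  g(h(b), g(j, b, j), g(b, c, l)) ∧ h(b ∧ b ∧ c ∧ c) ∧ h(j ∧ j)
  Reassemble:  h(g(h(b), g(j, b, j), g(b, c, l)) ∧ h(b ∧ b ∧ c ∧ c) ∧ h(j ∧ j))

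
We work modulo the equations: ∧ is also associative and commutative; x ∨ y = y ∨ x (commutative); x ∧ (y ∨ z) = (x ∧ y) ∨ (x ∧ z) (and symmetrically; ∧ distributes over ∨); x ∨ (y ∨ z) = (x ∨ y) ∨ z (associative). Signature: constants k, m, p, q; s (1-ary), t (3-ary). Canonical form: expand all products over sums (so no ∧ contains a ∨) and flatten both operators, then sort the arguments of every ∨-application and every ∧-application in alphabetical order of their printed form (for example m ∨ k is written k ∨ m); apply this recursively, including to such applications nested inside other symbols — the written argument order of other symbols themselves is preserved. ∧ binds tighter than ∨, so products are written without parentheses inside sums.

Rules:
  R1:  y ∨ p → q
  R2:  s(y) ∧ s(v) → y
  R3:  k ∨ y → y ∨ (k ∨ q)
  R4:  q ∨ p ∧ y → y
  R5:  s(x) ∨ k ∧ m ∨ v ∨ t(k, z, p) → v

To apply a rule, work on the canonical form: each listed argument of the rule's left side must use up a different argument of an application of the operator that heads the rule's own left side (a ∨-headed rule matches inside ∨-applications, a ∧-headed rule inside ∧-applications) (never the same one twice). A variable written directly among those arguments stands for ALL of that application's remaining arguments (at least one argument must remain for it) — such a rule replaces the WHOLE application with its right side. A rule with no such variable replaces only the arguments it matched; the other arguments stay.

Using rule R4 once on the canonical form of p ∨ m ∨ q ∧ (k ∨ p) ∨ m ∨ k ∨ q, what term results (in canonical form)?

Answer: k ∨ k ∧ q ∨ m ∨ m ∨ p ∨ q

Derivation:
Canonical form:  k ∨ k ∧ q ∨ m ∨ m ∨ p ∨ p ∧ q ∨ q
Match R4:  consume p ∧ q, q;  y := q
Giving:  k ∨ k ∧ q ∨ m ∨ m ∨ p ∨ q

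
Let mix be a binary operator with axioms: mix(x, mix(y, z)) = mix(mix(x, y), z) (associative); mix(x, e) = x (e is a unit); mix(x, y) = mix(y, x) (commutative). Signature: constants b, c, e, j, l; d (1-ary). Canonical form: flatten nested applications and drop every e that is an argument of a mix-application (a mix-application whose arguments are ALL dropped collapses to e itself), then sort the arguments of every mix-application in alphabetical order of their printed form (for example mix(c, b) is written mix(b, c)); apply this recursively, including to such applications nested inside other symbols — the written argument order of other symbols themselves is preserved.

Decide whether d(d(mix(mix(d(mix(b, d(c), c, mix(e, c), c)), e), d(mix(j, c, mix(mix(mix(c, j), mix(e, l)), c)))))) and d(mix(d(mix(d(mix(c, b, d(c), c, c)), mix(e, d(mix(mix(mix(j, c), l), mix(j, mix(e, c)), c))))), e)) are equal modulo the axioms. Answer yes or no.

Answer: yes — both canonical forms are d(d(mix(d(mix(b, c, c, c, d(c))), d(mix(c, c, c, j, j, l)))))

Derivation:
Left:  d(d(mix(mix(d(mix(b, d(c), c, mix(e, c), c)), e), d(mix(j, c, mix(mix(mix(c, j), mix(e, l)), c))))))
  Focus inside:  mix(mix(d(mix(b, d(c), c, mix(e, c), c)), e), d(mix(j, c, mix(mix(mix(c, j), mix(e, l)), c))))
  Un-nest:  mix(d(mix(b, d(c), c, mix(e, c), c)), e, d(mix(j, c, mix(mix(mix(c, j), mix(e, l)), c))))
  Inside:  d(mix(b, d(c), c, mix(e, c), c))  →  d(mix(b, c, c, c, d(c)))
  Canonicalize subterm:  d(mix(j, c, mix(mix(mix(c, j), mix(e, l)), c)))  →  d(mix(c, c, c, j, j, l))
  Units out:  drop e
  Sort arguments:  mix(d(mix(b, c, c, c, d(c))), d(mix(c, c, c, j, j, l)))
  Rebuild:  d(d(mix(d(mix(b, c, c, c, d(c))), d(mix(c, c, c, j, j, l)))))
Right:  d(mix(d(mix(d(mix(c, b, d(c), c, c)), mix(e, d(mix(mix(mix(j, c), l), mix(j, mix(e, c)), c))))), e))
  Work inside:  mix(d(mix(d(mix(c, b, d(c), c, c)), mix(e, d(mix(mix(mix(j, c), l), mix(j, mix(e, c)), c))))), e)
  Canonicalize subterm:  d(mix(d(mix(c, b, d(c), c, c)), mix(e, d(mix(mix(mix(j, c), l), mix(j, mix(e, c)), c)))))  →  d(mix(d(mix(b, c, c, c, d(c))), d(mix(c, c, c, j, j, l))))
  Units out:  drop e
  Sort:  d(mix(d(mix(b, c, c, c, d(c))), d(mix(c, c, c, j, j, l))))
  Put back:  d(d(mix(d(mix(b, c, c, c, d(c))), d(mix(c, c, c, j, j, l)))))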